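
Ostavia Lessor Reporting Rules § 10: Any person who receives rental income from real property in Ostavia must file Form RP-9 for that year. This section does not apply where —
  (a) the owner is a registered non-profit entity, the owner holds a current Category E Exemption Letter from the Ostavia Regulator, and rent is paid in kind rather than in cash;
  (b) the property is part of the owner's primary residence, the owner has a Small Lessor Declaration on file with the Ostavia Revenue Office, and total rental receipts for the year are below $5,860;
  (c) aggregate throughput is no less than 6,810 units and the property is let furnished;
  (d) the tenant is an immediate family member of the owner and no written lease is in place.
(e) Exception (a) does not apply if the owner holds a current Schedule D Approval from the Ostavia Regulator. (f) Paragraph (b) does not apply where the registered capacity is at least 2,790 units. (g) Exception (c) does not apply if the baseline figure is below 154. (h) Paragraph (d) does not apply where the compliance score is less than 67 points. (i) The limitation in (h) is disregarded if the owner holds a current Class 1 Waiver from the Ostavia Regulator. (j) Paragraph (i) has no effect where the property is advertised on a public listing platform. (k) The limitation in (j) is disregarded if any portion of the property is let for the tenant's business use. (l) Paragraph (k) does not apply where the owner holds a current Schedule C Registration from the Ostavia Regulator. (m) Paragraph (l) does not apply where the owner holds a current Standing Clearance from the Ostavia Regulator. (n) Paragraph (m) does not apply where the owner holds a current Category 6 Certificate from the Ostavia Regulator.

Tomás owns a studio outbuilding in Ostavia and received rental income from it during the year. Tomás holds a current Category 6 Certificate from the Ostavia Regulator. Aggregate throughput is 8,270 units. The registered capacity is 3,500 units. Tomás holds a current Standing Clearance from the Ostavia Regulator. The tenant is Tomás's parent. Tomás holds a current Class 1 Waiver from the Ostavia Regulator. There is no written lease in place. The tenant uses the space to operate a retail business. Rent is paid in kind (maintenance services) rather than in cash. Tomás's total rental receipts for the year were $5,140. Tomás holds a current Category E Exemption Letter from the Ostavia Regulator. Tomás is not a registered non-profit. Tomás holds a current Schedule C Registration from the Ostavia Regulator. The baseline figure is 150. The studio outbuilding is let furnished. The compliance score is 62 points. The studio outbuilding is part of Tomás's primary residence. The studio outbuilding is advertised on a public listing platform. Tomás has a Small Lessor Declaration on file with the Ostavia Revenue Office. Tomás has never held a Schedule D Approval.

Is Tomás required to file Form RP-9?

Exception (a) requires that the owner is a registered non-profit entity; but Tomás is not a registered non-profit, so (a) is unavailable.
Exception (b) is satisfied on its face — the studio outbuilding is part of the primary residence; a Small Lessor Declaration is on file; total rental receipts for the year are $5,140, below the $5,860 limit. Turning to paragraph (f): (f) operates against (b): the registered capacity is 3,500 units, meeting the 2,790 units threshold. (b) is therefore removed.
Exception (c): aggregate throughput is 8,270 units, meeting the 6,810 units threshold; the property is let furnished — every condition holds. Turning to paragraph (g): (g) is engaged — the baseline figure is 150, below the 154 limit. Exception (c) does not apply.
All of (d)'s requirements are met (the tenant is an immediate family member; there is no written lease). But: (h) operates against (d): the compliance score is 62 points, less than the 67 points limit. (i) would limit (h) — a current Class 1 Waiver is held — but (j) sets (i) aside: (j) applies — the property is publicly advertised. (k) is engaged (the space is let for business use), but is displaced by (l): (l) is engaged — a current Schedule C Registration is held. (m) would limit (l) — a current Standing Clearance is held — but (n) sets (m) aside: (n) operates — a current Category 6 Certificate is held. (d) is therefore removed.
Every exception is unavailable, so the rule governs.

Yes — Tomás must file Form RP-9.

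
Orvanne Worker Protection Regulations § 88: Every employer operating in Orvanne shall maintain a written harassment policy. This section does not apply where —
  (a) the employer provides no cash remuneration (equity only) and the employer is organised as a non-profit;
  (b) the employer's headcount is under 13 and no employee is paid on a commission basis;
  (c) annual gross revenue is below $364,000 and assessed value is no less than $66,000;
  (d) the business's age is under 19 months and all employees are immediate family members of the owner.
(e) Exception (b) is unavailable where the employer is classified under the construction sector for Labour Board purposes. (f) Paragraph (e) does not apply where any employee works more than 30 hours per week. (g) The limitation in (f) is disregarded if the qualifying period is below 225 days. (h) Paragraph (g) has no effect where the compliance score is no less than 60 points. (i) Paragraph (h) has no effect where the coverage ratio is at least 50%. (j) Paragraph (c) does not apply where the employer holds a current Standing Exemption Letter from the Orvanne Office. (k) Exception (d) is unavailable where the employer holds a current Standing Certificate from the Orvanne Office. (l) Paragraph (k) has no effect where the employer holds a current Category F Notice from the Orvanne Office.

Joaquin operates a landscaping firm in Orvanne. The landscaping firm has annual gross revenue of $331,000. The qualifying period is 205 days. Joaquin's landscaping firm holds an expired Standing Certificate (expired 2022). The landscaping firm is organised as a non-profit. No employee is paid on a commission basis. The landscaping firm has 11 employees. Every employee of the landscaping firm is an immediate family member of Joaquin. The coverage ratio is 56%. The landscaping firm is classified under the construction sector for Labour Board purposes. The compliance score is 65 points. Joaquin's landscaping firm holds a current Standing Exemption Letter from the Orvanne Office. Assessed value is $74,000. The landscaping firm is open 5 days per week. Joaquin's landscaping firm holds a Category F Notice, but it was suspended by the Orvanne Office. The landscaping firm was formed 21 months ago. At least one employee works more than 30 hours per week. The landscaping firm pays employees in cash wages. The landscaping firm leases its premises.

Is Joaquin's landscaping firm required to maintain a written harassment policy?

Yes — Joaquin's landscaping firm must maintain a written harassment policy.

Exception (a) does not apply: employees are paid cash wages.
Exception (b) is satisfied on its face — the employer's headcount is 11, under the 13 limit; no employee is paid on commission. But applying paragraphs (e)–(i): (e) is engaged — the landscaping firm is classified under the construction sector. (f) operates (at least one employee exceeds 30 hours/week), but yields to (g): (g) operates against (f): the qualifying period is 205 days, below the 225 days limit. (h) would limit (g) — the compliance score is 65 points, meeting the 60 points threshold — but (i) sets (h) aside: (i) operates against (h): the coverage ratio is 56%, meeting the 50% threshold. (b) is therefore removed.
Exception (c)'s conditions are all satisfied: annual gross revenue is $331,000, below the $364,000 limit; assessed value is $74,000, meeting the $66,000 threshold. Turning to paragraph (j): (j) operates against (c): a current Standing Exemption Letter is held. So (c) is unavailable.
Exception (d) requires that the business's age is under 19 months; but the business's age is 21 months, not under 19 months, so (d) is unavailable.
None of the exceptions is available; § 88 applies in full.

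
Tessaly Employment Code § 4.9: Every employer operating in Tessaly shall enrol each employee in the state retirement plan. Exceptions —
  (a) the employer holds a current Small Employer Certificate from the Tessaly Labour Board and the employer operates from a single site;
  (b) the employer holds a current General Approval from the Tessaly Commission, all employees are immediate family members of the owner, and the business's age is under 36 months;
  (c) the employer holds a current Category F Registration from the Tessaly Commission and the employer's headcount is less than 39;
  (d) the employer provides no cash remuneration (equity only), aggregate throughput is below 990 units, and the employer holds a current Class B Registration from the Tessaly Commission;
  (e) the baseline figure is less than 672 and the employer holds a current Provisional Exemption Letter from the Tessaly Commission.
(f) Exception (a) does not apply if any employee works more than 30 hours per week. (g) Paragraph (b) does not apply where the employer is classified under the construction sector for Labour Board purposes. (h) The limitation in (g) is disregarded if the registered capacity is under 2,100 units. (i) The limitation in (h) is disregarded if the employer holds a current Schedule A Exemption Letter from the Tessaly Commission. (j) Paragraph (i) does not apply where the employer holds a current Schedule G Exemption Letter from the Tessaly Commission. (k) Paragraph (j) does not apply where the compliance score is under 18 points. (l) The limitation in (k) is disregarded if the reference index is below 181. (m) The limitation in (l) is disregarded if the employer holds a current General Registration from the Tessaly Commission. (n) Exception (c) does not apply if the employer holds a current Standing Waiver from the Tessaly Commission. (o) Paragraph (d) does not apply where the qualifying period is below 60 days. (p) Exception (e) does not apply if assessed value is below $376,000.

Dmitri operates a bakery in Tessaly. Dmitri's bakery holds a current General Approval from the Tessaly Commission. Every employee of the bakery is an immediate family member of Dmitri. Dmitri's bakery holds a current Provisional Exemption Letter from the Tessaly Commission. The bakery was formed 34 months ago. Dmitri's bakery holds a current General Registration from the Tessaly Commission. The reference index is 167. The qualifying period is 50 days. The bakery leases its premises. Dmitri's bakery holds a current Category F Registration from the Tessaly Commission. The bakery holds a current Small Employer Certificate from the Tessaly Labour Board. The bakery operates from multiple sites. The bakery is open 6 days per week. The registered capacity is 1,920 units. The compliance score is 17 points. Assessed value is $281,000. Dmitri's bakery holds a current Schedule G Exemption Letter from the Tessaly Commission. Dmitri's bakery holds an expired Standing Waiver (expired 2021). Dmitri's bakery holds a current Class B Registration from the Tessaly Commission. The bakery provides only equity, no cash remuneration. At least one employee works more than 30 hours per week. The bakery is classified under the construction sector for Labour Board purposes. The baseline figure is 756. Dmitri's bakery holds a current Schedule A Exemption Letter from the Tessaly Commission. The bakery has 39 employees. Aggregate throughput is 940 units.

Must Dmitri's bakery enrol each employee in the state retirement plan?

Exception (a) requires that the employer operates from a single site; but the employer operates from multiple sites, so (a) is unavailable.
Exception (b)'s conditions are all satisfied: a current General Approval is held; every employee is an immediate family member; the business's age is 34 months, under the 36 months limit. Turning to paragraphs (g)–(m): (g) operates against (b): the bakery is classified under the construction sector. (h) is triggered (the registered capacity is 1,920 units, under the 2,100 units limit), but is itself disapplied by (i): (i) operates against (h): a current Schedule A Exemption Letter is held. (j) is engaged (a current Schedule G Exemption Letter is held), but yields to (k): (k) operates against (j): the compliance score is 17 points, under the 18 points limit. (l) would limit (k) — the reference index is 167, below the 181 limit — but (m) sets (l) aside: (m) is engaged — a current General Registration is held. So (b) is unavailable.
Exception (c) fails — the employer's headcount is 39, not less than 39.
Exception (d): remuneration is equity-only; aggregate throughput is 940 units, below the 990 units limit; a current Class B Registration is held — every condition holds. But: (o) applies — the qualifying period is 50 days, below the 60 days limit. So (d) is unavailable.
Exception (e) fails — the baseline figure is 756, not less than 672.
No exception displaces § 4.9.

Yes — Dmitri's bakery must enrol each employee in the state retirement plan.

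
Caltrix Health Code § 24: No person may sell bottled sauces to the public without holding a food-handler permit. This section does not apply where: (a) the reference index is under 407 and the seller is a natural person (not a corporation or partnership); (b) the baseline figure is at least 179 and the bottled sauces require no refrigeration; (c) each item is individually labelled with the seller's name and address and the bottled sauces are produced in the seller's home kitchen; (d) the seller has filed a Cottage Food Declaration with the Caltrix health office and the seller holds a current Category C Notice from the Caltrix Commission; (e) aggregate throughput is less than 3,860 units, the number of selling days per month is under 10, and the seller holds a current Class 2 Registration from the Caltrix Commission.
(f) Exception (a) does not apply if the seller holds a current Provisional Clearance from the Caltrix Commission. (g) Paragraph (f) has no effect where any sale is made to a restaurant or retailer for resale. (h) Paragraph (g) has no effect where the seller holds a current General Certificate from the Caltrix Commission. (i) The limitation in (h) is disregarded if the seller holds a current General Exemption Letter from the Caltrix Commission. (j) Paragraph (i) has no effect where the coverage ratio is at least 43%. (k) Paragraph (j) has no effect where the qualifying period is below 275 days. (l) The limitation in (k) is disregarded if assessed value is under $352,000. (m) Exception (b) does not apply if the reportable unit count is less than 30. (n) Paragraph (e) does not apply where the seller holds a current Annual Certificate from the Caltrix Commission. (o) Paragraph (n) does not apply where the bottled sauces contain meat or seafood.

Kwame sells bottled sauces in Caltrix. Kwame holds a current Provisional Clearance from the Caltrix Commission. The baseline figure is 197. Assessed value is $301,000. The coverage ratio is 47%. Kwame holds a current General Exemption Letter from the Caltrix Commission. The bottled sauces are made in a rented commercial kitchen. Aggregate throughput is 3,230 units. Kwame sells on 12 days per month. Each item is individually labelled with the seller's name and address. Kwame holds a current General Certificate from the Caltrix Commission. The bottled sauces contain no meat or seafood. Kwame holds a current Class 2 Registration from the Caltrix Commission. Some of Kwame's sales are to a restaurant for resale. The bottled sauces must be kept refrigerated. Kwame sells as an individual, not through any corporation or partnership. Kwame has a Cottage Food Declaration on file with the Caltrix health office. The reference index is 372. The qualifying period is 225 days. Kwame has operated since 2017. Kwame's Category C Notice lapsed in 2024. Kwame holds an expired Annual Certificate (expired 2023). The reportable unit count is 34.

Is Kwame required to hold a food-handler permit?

Yes — Kwame must hold a food-handler permit.

Exception (a) is satisfied on its face — the reference index is 372, under the 407 limit; the seller is a natural person. Turning to paragraphs (f)–(l): (f) operates — a current Provisional Clearance is held. (g) is triggered (some sales are to a restaurant for resale), but is overridden by (h): (h) operates against (g): a current General Certificate is held. (i) applies (a current General Exemption Letter is held), but is overridden by (j): (j) is triggered — the coverage ratio is 47%, meeting the 43% threshold. (k) would limit (j) — the qualifying period is 225 days, below the 275 days limit — but (l) sets (k) aside: (l) operates against (k): assessed value is $301,000, under the $352,000 limit. Exception (a) does not apply.
Exception (b) fails — the bottled sauces require refrigeration.
Exception (c) does not apply: the bottled sauces are made in a commercial kitchen, not a home kitchen.
Exception (d) fails — there is no Category C Notice in force.
Exception (e) does not apply: the number of selling days per month is 12, not under 10.
No exception applies. The general rule governs.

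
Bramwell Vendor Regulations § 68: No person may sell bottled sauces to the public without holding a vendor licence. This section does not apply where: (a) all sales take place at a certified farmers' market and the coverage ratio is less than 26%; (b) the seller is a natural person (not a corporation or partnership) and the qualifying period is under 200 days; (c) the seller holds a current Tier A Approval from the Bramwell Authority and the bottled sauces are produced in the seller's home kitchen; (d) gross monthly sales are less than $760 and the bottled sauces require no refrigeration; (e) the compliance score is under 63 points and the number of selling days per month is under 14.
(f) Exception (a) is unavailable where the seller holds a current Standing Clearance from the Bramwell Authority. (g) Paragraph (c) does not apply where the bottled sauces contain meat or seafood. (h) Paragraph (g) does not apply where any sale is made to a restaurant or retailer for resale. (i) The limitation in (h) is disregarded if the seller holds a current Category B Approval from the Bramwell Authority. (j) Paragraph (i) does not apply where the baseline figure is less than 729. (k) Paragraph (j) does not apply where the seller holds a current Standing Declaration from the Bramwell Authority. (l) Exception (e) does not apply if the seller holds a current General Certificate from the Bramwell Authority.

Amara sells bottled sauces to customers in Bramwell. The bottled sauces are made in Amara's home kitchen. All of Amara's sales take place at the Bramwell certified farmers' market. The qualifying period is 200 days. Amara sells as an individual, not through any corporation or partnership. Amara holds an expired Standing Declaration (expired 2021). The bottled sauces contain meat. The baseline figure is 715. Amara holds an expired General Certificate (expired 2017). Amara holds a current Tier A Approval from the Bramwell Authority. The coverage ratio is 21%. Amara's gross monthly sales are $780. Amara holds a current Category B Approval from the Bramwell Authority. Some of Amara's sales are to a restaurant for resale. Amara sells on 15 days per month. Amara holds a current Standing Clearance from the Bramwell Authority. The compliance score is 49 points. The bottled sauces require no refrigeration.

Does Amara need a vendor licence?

No — exception (c) applies; Amara is not required to hold a vendor licence.

Exception (a)'s conditions are all satisfied: all sales are at a certified farmers' market; the coverage ratio is 21%, less than the 26% limit. But: (f) operates against (a): a current Standing Clearance is held. (a) is therefore removed.
Exception (b) does not apply: the qualifying period is 200 days, not under 200 days.
Exception (c) is satisfied on its face — a current Tier A Approval is held; the bottled sauces are home-kitchen produced. Applying paragraphs (g)–(k): (g) is triggered (the bottled sauces contain meat), but is overridden by (h): (h) is triggered — some sales are to a restaurant for resale. (i) applies (a current Category B Approval is held), but is overridden by (j): (j) operates — the baseline figure is 715, less than the 729 limit. (k) is inapplicable (no current Standing Declaration is held), so (j) stands. Exception (c) stands.
Exception (d) does not apply: gross monthly sales are $780, not less than $760.
Exception (e) requires that the number of selling days per month is under 14; but the number of selling days per month is 15, not under 14, so (e) is unavailable.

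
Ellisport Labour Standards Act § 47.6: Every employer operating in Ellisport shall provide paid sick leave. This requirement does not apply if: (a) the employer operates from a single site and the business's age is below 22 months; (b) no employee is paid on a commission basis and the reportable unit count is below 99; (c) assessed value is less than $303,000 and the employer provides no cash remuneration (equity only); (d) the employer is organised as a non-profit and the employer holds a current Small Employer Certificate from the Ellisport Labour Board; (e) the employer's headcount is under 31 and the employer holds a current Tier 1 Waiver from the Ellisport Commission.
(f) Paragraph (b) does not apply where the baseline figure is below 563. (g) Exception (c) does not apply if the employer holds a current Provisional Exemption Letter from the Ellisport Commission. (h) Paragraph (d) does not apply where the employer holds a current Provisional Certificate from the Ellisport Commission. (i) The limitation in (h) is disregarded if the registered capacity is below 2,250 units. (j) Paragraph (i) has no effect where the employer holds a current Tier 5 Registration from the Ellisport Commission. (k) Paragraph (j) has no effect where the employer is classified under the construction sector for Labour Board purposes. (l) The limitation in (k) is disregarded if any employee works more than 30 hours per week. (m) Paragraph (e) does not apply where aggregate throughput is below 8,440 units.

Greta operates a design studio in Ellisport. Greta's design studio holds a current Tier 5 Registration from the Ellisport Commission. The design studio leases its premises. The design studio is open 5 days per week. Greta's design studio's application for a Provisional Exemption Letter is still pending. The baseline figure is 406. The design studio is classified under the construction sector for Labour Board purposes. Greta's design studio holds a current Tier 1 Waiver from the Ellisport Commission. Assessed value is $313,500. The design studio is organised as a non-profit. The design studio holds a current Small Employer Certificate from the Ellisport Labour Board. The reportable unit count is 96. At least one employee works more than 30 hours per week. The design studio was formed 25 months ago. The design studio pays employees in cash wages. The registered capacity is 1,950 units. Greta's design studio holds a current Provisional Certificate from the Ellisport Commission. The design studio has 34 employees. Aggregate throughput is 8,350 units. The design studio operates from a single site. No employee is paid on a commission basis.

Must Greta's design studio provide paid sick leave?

Yes — Greta's design studio must provide paid sick leave.

Exception (a) fails — the business's age is 25 months, not below 22 months.
Exception (b): no employee is paid on commission; the reportable unit count is 96, below the 99 limit — every condition holds. However, paragraph (f) must be considered: (f) operates against (b): the baseline figure is 406, below the 563 limit. So (b) is unavailable.
Exception (c) requires that assessed value is less than $303,000; but assessed value is $313,500, not less than $303,000, so (c) is unavailable.
Exception (d)'s conditions are all satisfied: the employer is a non-profit; a current Small Employer Certificate is held. However, paragraphs (h)–(l) must be considered: (h) operates against (d): a current Provisional Certificate is held. (i) would limit (h) — the registered capacity is 1,950 units, below the 2,250 units limit — but (j) sets (i) aside: (j) applies — a current Tier 5 Registration is held. (k) operates (the design studio is classified under the construction sector), but is overridden by (l): (l) operates — at least one employee exceeds 30 hours/week. (d) is therefore removed.
Exception (e) does not apply: the employer's headcount is 34, not under 31.
None of the exceptions is available; § 47.6 applies in full.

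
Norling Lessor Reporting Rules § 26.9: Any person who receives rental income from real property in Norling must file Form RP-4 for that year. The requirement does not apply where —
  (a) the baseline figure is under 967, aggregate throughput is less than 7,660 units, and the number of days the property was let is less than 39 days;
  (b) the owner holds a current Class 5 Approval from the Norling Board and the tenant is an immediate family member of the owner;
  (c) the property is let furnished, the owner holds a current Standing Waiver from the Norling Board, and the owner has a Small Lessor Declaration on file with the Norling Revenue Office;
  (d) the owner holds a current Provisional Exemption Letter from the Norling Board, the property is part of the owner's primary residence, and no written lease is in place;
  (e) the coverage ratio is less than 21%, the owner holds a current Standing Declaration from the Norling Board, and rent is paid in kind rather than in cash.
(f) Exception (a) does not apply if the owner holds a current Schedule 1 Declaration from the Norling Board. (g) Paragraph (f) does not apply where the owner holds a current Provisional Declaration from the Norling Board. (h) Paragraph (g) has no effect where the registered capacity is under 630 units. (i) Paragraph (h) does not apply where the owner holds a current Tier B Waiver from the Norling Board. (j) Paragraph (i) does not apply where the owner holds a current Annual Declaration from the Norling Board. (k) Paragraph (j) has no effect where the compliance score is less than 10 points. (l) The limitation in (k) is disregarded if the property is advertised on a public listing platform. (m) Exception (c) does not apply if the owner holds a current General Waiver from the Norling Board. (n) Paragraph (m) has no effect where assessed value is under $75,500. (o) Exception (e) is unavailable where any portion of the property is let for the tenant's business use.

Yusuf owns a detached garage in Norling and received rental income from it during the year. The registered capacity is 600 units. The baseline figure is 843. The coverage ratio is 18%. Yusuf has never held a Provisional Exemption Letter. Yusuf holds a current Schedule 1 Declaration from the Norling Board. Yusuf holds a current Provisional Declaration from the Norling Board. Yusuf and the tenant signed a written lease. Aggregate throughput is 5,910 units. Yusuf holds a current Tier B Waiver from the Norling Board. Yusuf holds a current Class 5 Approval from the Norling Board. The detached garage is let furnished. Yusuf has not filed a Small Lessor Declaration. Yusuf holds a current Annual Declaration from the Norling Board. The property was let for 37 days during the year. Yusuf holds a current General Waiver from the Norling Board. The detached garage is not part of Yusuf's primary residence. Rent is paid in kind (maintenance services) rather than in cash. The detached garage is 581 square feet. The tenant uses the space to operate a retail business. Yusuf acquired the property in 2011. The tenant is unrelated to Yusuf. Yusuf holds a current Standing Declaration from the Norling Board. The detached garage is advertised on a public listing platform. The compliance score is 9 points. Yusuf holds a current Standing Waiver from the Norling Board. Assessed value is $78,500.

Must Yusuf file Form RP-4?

Yes — Yusuf must file Form RP-4.

All of (a)'s requirements are met (the baseline figure is 843, under the 967 limit; aggregate throughput is 5,910 units, less than the 7,660 units limit; the number of days the property was let is 37 days, less than the 39 days limit). But applying paragraphs (f)–(l): (f) operates against (a): a current Schedule 1 Declaration is held. (g) would limit (f) — a current Provisional Declaration is held — but (h) sets (g) aside: (h) operates — the registered capacity is 600 units, under the 630 units limit. (i) is engaged (a current Tier B Waiver is held), but is set aside by (j): (j) is triggered — a current Annual Declaration is held. (k) would limit (j) — the compliance score is 9 points, less than the 10 points limit — but (l) sets (k) aside: (l) operates against (k): the property is publicly advertised. (a) is therefore removed.
Exception (b) fails — the tenant is unrelated to the owner.
Exception (c) fails — no Small Lessor Declaration is on file.
Exception (d) requires that the owner holds a current Provisional Exemption Letter from the Norling Board; but no current Provisional Exemption Letter is held, so (d) is unavailable.
Exception (e): the coverage ratio is 18%, less than the 21% limit; a current Standing Declaration is held; rent is paid in kind — every condition holds. But: (o) is engaged — the space is let for business use. So (e) is unavailable.
None of the exceptions is available; § 26.9 applies in full.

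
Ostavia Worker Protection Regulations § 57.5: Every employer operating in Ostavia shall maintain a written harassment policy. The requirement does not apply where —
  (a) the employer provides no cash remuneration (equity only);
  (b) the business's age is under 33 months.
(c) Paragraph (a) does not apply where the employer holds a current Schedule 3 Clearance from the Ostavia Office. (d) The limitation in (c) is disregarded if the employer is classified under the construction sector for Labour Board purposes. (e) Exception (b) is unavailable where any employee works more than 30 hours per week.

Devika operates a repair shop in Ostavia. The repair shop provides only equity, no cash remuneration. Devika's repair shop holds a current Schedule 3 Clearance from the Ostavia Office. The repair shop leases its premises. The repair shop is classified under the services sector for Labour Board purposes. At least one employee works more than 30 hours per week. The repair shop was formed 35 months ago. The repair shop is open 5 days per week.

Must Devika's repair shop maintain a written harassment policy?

All of (a)'s requirements are met (remuneration is equity-only). But: (c) operates against (a): a current Schedule 3 Clearance is held. (d) is not triggered (the repair shop is classified under the services sector), so (c) stands. So (a) is unavailable.
Exception (b) does not apply: the business's age is 35 months, not under 33 months.
Every exception is unavailable, so the rule governs.

Yes — Devika's repair shop must maintain a written harassment policy.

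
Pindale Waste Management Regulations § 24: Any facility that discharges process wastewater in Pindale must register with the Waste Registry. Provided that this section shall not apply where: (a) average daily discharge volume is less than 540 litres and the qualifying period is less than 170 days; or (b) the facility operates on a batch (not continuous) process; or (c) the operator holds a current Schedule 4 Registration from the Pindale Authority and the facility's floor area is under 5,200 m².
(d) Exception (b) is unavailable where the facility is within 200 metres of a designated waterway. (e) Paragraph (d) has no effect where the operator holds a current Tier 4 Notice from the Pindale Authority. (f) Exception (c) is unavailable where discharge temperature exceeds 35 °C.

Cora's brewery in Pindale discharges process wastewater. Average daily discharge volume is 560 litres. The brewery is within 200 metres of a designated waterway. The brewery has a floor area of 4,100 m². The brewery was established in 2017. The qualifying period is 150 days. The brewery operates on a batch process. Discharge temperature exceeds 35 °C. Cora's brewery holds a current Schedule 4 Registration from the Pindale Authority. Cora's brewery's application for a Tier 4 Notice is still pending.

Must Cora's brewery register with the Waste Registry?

Exception (a) does not apply: average daily discharge volume is 560 litres, not less than 540 litres.
Exception (b)'s conditions are all satisfied: the facility operates on a batch process. But applying paragraphs (d)–(e): (d) operates against (b): the brewery is within 200 m of a designated waterway. (e) is not engaged (the Tier 4 Notice is not current), so (d) stands. (b) is therefore removed.
Exception (c)'s conditions are all satisfied: a current Schedule 4 Registration is held; the facility's floor area is 4,100 m², under the 5,200 m² limit. But applying paragraph (f): (f) operates against (c): discharge temperature exceeds 35 °C. So (c) is unavailable.
Every exception is unavailable, so the rule governs.

Yes — Cora's brewery must register with the Waste Registry.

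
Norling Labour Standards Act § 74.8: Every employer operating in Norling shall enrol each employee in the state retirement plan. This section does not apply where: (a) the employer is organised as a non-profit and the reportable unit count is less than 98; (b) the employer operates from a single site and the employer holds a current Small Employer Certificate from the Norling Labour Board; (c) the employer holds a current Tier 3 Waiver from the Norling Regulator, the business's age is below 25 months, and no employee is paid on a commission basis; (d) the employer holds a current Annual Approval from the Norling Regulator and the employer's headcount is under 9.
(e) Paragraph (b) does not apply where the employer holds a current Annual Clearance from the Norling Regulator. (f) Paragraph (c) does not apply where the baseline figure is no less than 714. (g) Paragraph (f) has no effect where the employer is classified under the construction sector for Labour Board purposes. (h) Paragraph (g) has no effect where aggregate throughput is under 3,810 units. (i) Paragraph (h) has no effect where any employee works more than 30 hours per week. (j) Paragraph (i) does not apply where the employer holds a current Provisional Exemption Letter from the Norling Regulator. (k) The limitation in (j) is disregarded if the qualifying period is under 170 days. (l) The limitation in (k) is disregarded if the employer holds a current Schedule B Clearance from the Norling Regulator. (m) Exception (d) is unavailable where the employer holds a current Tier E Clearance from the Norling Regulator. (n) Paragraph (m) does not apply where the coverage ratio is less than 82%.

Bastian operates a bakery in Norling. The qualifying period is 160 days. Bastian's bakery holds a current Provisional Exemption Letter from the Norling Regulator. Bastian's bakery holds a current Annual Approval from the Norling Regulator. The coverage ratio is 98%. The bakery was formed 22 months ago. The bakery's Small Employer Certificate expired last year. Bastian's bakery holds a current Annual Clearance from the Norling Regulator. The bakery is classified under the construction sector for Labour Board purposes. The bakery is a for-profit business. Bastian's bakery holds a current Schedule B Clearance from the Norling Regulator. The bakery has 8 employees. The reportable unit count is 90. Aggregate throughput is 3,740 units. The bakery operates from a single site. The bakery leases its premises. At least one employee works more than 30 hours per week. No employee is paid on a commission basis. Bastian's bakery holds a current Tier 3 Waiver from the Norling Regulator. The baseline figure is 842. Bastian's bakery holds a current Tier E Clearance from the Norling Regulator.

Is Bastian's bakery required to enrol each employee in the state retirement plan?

Exception (a) fails — the employer is for-profit.
Exception (b) requires that the employer holds a current Small Employer Certificate from the Norling Labour Board; but the Small Employer Certificate has expired, so (b) is unavailable.
Exception (c)'s conditions are all satisfied: a current Tier 3 Waiver is held; the business's age is 22 months, below the 25 months limit; no employee is paid on commission. But: (f) applies — the baseline figure is 842, meeting the 714 threshold. (g) is triggered (the bakery is classified under the construction sector), but is displaced by (h): (h) operates against (g): aggregate throughput is 3,740 units, under the 3,810 units limit. (i) is triggered (at least one employee exceeds 30 hours/week), but is displaced by (j): (j) is engaged — a current Provisional Exemption Letter is held. (k) is engaged (the qualifying period is 160 days, under the 170 days limit), but is displaced by (l): (l) operates against (k): a current Schedule B Clearance is held. (c) is therefore removed.
Exception (d)'s conditions are all satisfied: a current Annual Approval is held; the employer's headcount is 8, under the 9 limit. But applying paragraphs (m)–(n): (m) operates against (d): a current Tier E Clearance is held. (n), which would lift (m), is not triggered — the coverage ratio is 98%, not less than 82%. (d) is therefore removed.
No exception is made out. Bastian's bakery falls within the general rule.

Yes — Bastian's bakery must enrol each employee in the state retirement plan.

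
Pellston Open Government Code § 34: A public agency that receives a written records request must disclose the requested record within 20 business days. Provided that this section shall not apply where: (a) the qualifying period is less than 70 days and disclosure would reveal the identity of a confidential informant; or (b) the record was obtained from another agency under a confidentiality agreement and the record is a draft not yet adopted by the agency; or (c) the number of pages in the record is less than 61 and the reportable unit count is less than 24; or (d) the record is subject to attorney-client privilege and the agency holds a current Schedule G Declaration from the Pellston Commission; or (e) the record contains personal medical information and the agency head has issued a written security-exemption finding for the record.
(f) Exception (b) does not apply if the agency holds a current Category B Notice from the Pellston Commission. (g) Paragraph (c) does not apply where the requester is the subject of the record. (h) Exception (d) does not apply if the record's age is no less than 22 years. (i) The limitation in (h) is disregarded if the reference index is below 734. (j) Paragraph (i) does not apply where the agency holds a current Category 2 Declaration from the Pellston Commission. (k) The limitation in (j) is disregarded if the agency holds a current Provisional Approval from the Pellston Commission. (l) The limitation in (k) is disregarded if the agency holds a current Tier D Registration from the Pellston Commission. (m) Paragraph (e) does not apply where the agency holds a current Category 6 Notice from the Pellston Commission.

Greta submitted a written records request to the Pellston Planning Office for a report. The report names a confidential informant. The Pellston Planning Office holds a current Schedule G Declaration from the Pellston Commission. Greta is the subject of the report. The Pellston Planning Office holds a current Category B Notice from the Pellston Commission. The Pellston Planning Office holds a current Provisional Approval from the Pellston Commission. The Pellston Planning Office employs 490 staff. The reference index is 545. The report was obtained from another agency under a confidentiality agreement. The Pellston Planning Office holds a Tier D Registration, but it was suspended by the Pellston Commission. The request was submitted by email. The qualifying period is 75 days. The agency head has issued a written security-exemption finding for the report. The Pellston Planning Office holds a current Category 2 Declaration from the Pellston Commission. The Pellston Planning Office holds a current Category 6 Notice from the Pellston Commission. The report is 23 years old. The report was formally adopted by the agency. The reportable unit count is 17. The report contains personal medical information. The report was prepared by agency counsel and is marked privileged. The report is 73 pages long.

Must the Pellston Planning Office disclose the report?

No — exception (d) applies; the Pellston Planning Office is not required to disclose the report.

Exception (a) fails — the qualifying period is 75 days, not less than 70 days.
Exception (b) does not apply: the report has been formally adopted.
Exception (c) fails — the number of pages in the record is 73, not less than 61.
All of (d)'s requirements are met (the report is privileged; a current Schedule G Declaration is held). Under paragraphs (h)–(l): (h) is triggered (the record's age is 23 years, meeting the 22 years threshold), but is displaced by (i): (i) operates — the reference index is 545, below the 734 limit. (j) would limit (i) — a current Category 2 Declaration is held — but (k) sets (j) aside: (k) operates — a current Provisional Approval is held. (l) is not engaged (the Tier D Registration is not current), so (k) stands. So (d) applies.
Exception (e)'s conditions are all satisfied: the report contains personal medical information; a written security-exemption finding has been issued. Turning to paragraph (m): (m) is triggered — a current Category 6 Notice is held. Exception (e) does not apply.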